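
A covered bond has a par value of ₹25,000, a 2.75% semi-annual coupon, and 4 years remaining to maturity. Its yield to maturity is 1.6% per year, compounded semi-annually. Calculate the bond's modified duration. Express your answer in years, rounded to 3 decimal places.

Periodic yield y = 0.008. First find Macaulay duration:
  t   CF        PV=CF/(1+0.008)^t    t·PV
  1       343.75       341.0218       341.0218
  2       343.75       338.3153       676.6306
  3       343.75       335.6303     1,006.8908
  4       343.75       332.9665     1,331.8661
  5       343.75       330.3239     1,651.6197
  6       343.75       327.7023     1,966.2139
  7       343.75       325.1015     2,275.7105
  8    25,343.75    23,778.6185   190,228.9479
  Σ                 26,109.6802   199,478.9014
P = 26,109.6802; Macaulay duration = 199,478.9014 / 26,109.6802 = 7.64004 half-year periods = 3.82002 years.
Modified duration = D_Mac / (1 + y) = 3.82002 / 1.008 = 3.78970 years.

3.790 years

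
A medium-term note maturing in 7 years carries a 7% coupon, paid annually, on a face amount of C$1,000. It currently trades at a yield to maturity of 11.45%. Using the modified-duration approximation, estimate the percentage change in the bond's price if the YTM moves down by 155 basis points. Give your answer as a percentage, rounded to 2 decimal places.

+7.78%

Periodic yield y = 0.1145. Modified duration first:
  t   CF        PV=CF/(1+0.1145)^t    t·PV
  1        70.00        62.8084        62.8084
  2        70.00        56.3557       112.7114
  3        70.00        50.5659       151.6977
  4        70.00        45.3709       181.4837
  5        70.00        40.7097       203.5484
  6        70.00        36.5273       219.1638
  7     1,070.00       500.9833     3,506.8833
  Σ                    793.3213     4,438.2968
P = 793.3213; D_Mac = 5.59458 yrs; D_mod = 5.59458/(1+0.1145) = 5.01981 yrs.
ΔP/P ≈ -D_mod · Δy = -5.01981 × (-0.0155) = +0.077807 = +7.7807%.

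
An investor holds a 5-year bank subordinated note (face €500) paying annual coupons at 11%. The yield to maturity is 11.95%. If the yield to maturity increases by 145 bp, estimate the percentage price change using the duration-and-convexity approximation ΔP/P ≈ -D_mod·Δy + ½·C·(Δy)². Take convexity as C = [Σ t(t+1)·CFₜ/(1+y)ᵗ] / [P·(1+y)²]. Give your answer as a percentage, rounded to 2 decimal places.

-5.10%

With y = 0.1195:
  t   CF        PV=CF/(1+0.1195)^t    t·PV        t(t+1)·PV
  1        55.00        49.1291        49.1291          98.2582
  2        55.00        43.8848        87.7697         263.3090
  3        55.00        39.2004       117.6012         470.4047
  4        55.00        35.0160       140.0639         700.3196
  5       555.00       315.6258     1,578.1290       9,468.7739
  Σ                    482.8561     1,972.6928      11,001.0654
P = 482.8561; D_Mac = 4.08547 yrs; D_mod = 3.64937 yrs; C = 18.17895.
Duration effect: -3.64937 × (+0.0145) = -0.052916
Convexity effect: 0.5 × 18.17895 × (0.0145)² = +0.0019111
ΔP/P ≈ -0.052916 + 0.0019111 = -0.051005 = -5.1005%.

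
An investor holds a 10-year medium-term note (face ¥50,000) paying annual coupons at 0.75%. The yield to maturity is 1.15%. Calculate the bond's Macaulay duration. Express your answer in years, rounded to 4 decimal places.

Periodic yield y = 0.0115. Discount each cash flow and weight by its year:
  t   CF        PV=CF/(1+0.0115)^t    t·PV
  1       375.00       370.7365       370.7365
  2       375.00       366.5215       733.0431
  3       375.00       362.3545     1,087.0634
  4       375.00       358.2348     1,432.9390
  5       375.00       354.1619     1,770.8095
  6       375.00       350.1353     2,100.8120
  7       375.00       346.1546     2,423.0819
  8       375.00       342.2190     2,737.7523
  9       375.00       338.3283     3,044.9544
  10   50,375.00    44,932.0453   449,320.4530
  Σ                 48,120.8917   465,021.6452
Price P = Σ PV = 48,120.8917.
Macaulay duration = Σ(t·PV) / P = 465,021.6452 / 48,120.8917 = 9.66361 years.

9.6636 years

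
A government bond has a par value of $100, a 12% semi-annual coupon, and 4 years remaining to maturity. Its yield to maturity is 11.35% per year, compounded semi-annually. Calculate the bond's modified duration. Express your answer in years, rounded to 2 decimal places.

3.12 years

Periodic yield y = 0.05675. First find Macaulay duration:
  t   CF        PV=CF/(1+0.05675)^t    t·PV
  1         6.00         5.6778         5.6778
  2         6.00         5.3729        10.7458
  3         6.00         5.0843        15.2530
  4         6.00         4.8113        19.2452
  5         6.00         4.5529        22.7646
  6         6.00         4.3084        25.8505
  7         6.00         4.0770        28.5393
  8       106.00        68.1597       545.2778
  Σ                    102.0444       673.3539
P = 102.0444; Macaulay duration = 673.3539 / 102.0444 = 6.59864 half-year periods = 3.29932 years.
Modified duration = D_Mac / (1 + y) = 3.29932 / 1.05675 = 3.12214 years.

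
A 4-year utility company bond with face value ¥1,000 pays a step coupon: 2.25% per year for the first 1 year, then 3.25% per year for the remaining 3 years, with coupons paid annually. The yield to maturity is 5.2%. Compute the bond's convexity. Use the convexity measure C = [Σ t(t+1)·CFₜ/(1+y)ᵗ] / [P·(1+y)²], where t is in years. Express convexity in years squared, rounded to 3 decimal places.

With y = 0.052:
  t   CF        PV=CF/(1+0.052)^t    t·PV        t(t+1)·PV
  1        22.50        21.3878        21.3878          42.7757
  2        32.50        29.3665        58.7330         176.1989
  3        32.50        27.9149        83.7447         334.9789
  4     1,032.50       842.9991     3,371.9963      16,859.9816
  Σ                    921.6683     3,535.8618      17,413.9350
P = 921.6683.
Convexity = Σ t(t+1)·PV / [P·(1+y)²] = 17,413.9350 / (921.6683 × 1.106704) = 17.07225.

17.072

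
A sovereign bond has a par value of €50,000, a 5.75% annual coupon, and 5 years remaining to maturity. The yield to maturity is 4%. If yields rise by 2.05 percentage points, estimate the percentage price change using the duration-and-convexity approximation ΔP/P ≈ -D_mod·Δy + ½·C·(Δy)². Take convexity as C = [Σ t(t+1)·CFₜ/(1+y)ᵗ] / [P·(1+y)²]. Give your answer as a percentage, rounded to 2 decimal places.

-8.38%

With y = 0.04:
  t   CF        PV=CF/(1+0.04)^t    t·PV        t(t+1)·PV
  1     2,875.00     2,764.4231     2,764.4231       5,528.8462
  2     2,875.00     2,658.0991     5,316.1982      15,948.5947
  3     2,875.00     2,555.8645     7,667.5936      30,670.3744
  4     2,875.00     2,457.5620     9,830.2482      49,151.2410
  5    52,875.00    43,459.3958   217,296.9788   1,303,781.8731
  Σ                 53,895.3445   242,875.4419   1,405,080.9293
P = 53,895.3445; D_Mac = 4.50643 yrs; D_mod = 4.33310 yrs; C = 24.10368.
Duration effect: -4.33310 × (+0.0205) = -0.088829
Convexity effect: 0.5 × 24.10368 × (0.0205)² = +0.0050648
ΔP/P ≈ -0.088829 + 0.0050648 = -0.083764 = -8.3764%.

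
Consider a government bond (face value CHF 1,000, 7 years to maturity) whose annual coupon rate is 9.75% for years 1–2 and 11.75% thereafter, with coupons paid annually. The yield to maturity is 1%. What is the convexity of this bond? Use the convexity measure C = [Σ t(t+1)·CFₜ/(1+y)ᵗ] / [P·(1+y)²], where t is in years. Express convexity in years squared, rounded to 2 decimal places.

41.20

With y = 0.01:
  t   CF        PV=CF/(1+0.01)^t    t·PV        t(t+1)·PV
  1        97.50        96.5347        96.5347         193.0693
  2        97.50        95.5789       191.1577         573.4732
  3       117.50       114.0443       342.1330       1,368.5321
  4       117.50       112.9152       451.6608       2,258.3038
  5       117.50       111.7972       558.9861       3,353.9165
  6       117.50       110.6903       664.1419       4,648.9932
  7     1,117.50     1,042.3124     7,296.1870      58,369.4959
  Σ                  1,683.8730     9,600.8011      70,765.7841
P = 1,683.8730.
Convexity = Σ t(t+1)·PV / [P·(1+y)²] = 70,765.7841 / (1,683.8730 × 1.020100) = 41.19754.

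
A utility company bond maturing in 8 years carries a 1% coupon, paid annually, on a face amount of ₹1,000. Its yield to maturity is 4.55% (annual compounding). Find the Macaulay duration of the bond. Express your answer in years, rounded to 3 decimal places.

Periodic yield y = 0.0455. Discount each cash flow and weight by its year:
  t   CF        PV=CF/(1+0.0455)^t    t·PV
  1        10.00         9.5648         9.5648
  2        10.00         9.1485        18.2971
  3        10.00         8.7504        26.2512
  4        10.00         8.3696        33.4783
  5        10.00         8.0053        40.0267
  6        10.00         7.6569        45.9417
  7        10.00         7.3237        51.2660
  8     1,010.00       707.5043     5,660.0343
  Σ                    766.3236     5,884.8602
Price P = Σ PV = 766.3236.
Macaulay duration = Σ(t·PV) / P = 5,884.8602 / 766.3236 = 7.67934 years.

7.679 years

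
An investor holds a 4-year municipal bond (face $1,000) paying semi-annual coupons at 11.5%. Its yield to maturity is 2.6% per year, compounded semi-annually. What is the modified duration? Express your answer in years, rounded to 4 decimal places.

Periodic yield y = 0.013. First find Macaulay duration:
  t   CF        PV=CF/(1+0.013)^t    t·PV
  1        57.50        56.7621        56.7621
  2        57.50        56.0337       112.0673
  3        57.50        55.3146       165.9437
  4        57.50        54.6047       218.4188
  5        57.50        53.9040       269.5198
  6        57.50        53.2122       319.2732
  7        57.50        52.5293       367.7052
  8     1,057.50       953.6847     7,629.4776
  Σ                  1,336.0452     9,139.1676
P = 1,336.0452; Macaulay duration = 9,139.1676 / 1,336.0452 = 6.84046 half-year periods = 3.42023 years.
Modified duration = D_Mac / (1 + y) = 3.42023 / 1.013 = 3.37634 years.

3.3763 years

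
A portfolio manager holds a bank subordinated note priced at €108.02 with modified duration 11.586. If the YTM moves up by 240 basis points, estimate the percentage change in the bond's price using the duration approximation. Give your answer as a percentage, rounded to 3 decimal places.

Duration approximation: ΔP/P ≈ -D_mod · Δy = -11.586 × (+0.024) = -0.278064.
As a percentage: -27.8064%.

-27.806%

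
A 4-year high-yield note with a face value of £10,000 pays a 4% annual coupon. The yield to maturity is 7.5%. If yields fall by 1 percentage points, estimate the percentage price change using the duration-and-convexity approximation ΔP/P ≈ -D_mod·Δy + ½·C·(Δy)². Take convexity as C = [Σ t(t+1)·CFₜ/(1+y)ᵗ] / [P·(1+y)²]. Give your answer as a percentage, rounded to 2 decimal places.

With y = 0.075:
  t   CF        PV=CF/(1+0.075)^t    t·PV        t(t+1)·PV
  1       400.00       372.0930       372.0930         744.1860
  2       400.00       346.1330       692.2661       2,076.7983
  3       400.00       321.9842       965.9527       3,863.8107
  4    10,400.00     7,787.5255    31,150.1020     155,750.5102
  Σ                  8,827.7358    33,180.4138     162,435.3052
P = 8,827.7358; D_Mac = 3.75866 yrs; D_mod = 3.49642 yrs; C = 15.92261.
Duration effect: -3.49642 × (-0.01) = +0.034964
Convexity effect: 0.5 × 15.92261 × (-0.01)² = +0.0007961
ΔP/P ≈ +0.034964 + 0.0007961 = +0.035760 = +3.5760%.

+3.58%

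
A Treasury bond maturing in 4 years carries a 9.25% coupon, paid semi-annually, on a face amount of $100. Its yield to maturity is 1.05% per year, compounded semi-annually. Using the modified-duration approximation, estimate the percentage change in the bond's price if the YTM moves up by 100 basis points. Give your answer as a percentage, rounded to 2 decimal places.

Periodic yield y = 0.00525. Modified duration first:
  t   CF        PV=CF/(1+0.00525)^t    t·PV
  1        4.625         4.6008         4.6008
  2        4.625         4.5768         9.1536
  3        4.625         4.5529        13.6587
  4        4.625         4.5291        18.1165
  5        4.625         4.5055        22.5274
  6        4.625         4.4820        26.8917
  7        4.625         4.4585        31.2098
  8      104.625       100.3328       802.6622
  Σ                    132.0385       928.8209
P = 132.0385; D_Mac = 7.03447 half-year periods = 3.51724 yrs; D_mod = 3.51724/(1+0.00525) = 3.49887 yrs.
ΔP/P ≈ -D_mod · Δy = -3.49887 × (+0.01) = -0.034989 = -3.4989%.

-3.50%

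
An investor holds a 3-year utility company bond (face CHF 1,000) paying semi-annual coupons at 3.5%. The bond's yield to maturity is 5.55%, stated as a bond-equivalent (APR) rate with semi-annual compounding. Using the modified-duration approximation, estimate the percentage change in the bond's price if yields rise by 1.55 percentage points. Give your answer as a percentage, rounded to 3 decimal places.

-4.328%

Periodic yield y = 0.02775. Modified duration first:
  t   CF        PV=CF/(1+0.02775)^t    t·PV
  1        17.50        17.0275        17.0275
  2        17.50        16.5677        33.1355
  3        17.50        16.1204        48.3612
  4        17.50        15.6851        62.7405
  5        17.50        15.2616        76.3081
  6     1,017.50       863.3950     5,180.3697
  Σ                    944.0573     5,417.9425
P = 944.0573; D_Mac = 5.73900 half-year periods = 2.86950 yrs; D_mod = 2.86950/(1+0.02775) = 2.79202 yrs.
ΔP/P ≈ -D_mod · Δy = -2.79202 × (+0.0155) = -0.043276 = -4.3276%.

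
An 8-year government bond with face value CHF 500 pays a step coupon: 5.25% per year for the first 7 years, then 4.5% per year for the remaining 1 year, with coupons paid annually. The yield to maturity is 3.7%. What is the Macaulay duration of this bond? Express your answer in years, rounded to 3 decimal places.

Periodic yield y = 0.037. Discount each cash flow and weight by its year:
  t   CF        PV=CF/(1+0.037)^t    t·PV
  1        26.25        25.3134        25.3134
  2        26.25        24.4102        48.8205
  3        26.25        23.5393        70.6178
  4        26.25        22.6994        90.7976
  5        26.25        21.8895       109.4474
  6        26.25        21.1085       126.6508
  7        26.25        20.3553       142.4873
  8       522.50       390.7115     3,125.6924
  Σ                    550.0271     3,739.8271
Price P = Σ PV = 550.0271.
Macaulay duration = Σ(t·PV) / P = 3,739.8271 / 550.0271 = 6.79935 years.

6.799 years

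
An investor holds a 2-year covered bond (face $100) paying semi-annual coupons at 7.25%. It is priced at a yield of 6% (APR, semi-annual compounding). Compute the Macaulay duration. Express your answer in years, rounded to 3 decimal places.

1.899 years

Periodic yield y = 0.03. Discount each cash flow and weight by its period:
  t   CF        PV=CF/(1+0.03)^t    t·PV
  1        3.625         3.5194         3.5194
  2        3.625         3.4169         6.8338
  3        3.625         3.3174         9.9522
  4      103.625        92.0695       368.2779
  Σ                    102.3232       388.5833
Price P = Σ PV = 102.3232.
Macaulay duration = Σ(t·PV) / P = 388.5833 / 102.3232 = 3.79761 half-year periods.
In years: 3.79761 / 2 = 1.89880 years.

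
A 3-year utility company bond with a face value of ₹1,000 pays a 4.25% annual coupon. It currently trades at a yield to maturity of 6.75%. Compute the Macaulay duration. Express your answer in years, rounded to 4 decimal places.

Periodic yield y = 0.0675. Discount each cash flow and weight by its year:
  t   CF        PV=CF/(1+0.0675)^t    t·PV
  1        42.50        39.8126        39.8126
  2        42.50        37.2952        74.5904
  3     1,042.50       856.9834     2,570.9502
  Σ                    934.0913     2,685.3533
Price P = Σ PV = 934.0913.
Macaulay duration = Σ(t·PV) / P = 2,685.3533 / 934.0913 = 2.87483 years.

2.8748 years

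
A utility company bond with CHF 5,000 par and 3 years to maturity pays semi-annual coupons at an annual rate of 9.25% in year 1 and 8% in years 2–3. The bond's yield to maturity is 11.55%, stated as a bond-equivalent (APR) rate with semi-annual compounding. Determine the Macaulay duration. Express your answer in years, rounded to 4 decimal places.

Periodic yield y = 0.05775. Discount each cash flow and weight by its period:
  t   CF        PV=CF/(1+0.05775)^t    t·PV
  1       231.25       218.6244       218.6244
  2       231.25       206.6882       413.3764
  3       200.00       168.9977       506.9932
  4       200.00       159.7710       639.0839
  5       200.00       151.0479       755.2397
  6     5,200.00     3,712.8306    22,276.9838
  Σ                  4,617.9599    24,810.3015
Price P = Σ PV = 4,617.9599.
Macaulay duration = Σ(t·PV) / P = 24,810.3015 / 4,617.9599 = 5.37257 half-year periods.
In years: 5.37257 / 2 = 2.68628 years.

2.6863 years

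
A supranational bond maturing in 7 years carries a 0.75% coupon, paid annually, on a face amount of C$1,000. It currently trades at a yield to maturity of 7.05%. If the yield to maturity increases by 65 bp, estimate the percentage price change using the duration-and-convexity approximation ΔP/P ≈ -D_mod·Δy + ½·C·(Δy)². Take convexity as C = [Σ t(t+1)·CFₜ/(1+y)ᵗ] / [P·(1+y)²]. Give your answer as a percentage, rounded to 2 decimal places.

With y = 0.0705:
  t   CF        PV=CF/(1+0.0705)^t    t·PV        t(t+1)·PV
  1         7.50         7.0061         7.0061          14.0121
  2         7.50         6.5447        13.0893          39.2680
  3         7.50         6.1137        18.3410          73.3639
  4         7.50         5.7110        22.8441         114.2206
  5         7.50         5.3349        26.6746         160.0476
  6         7.50         4.9836        29.9015         209.3103
  7     1,007.50       625.3719     4,377.6032      35,020.8256
  Σ                    661.0658     4,495.4598      35,631.0482
P = 661.0658; D_Mac = 6.80032 yrs; D_mod = 6.35247 yrs; C = 47.03385.
Duration effect: -6.35247 × (+0.0065) = -0.041291
Convexity effect: 0.5 × 47.03385 × (0.0065)² = +0.0009936
ΔP/P ≈ -0.041291 + 0.0009936 = -0.040297 = -4.0297%.

-4.03%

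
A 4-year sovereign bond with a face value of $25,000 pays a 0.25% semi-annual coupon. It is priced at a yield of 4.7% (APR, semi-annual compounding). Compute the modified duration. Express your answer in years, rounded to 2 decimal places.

3.89 years

Periodic yield y = 0.0235. First find Macaulay duration:
  t   CF        PV=CF/(1+0.0235)^t    t·PV
  1        31.25        30.5325        30.5325
  2        31.25        29.8314        59.6629
  3        31.25        29.1465        87.4395
  4        31.25        28.4773       113.9092
  5        31.25        27.8234       139.1172
  6        31.25        27.1846       163.1076
  7        31.25        26.5604       185.9230
  8    25,031.25    20,786.4230   166,291.3844
  Σ                 20,985.9792   167,071.0762
P = 20,985.9792; Macaulay duration = 167,071.0762 / 20,985.9792 = 7.96108 half-year periods = 3.98054 years.
Modified duration = D_Mac / (1 + y) = 3.98054 / 1.0235 = 3.88915 years.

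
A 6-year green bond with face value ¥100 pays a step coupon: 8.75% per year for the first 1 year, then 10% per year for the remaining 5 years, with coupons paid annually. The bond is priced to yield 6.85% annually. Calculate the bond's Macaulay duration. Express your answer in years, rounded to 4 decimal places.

4.9194 years

Periodic yield y = 0.0685. Discount each cash flow and weight by its year:
  t   CF        PV=CF/(1+0.0685)^t    t·PV
  1         8.75         8.1891         8.1891
  2        10.00         8.7589        17.5179
  3        10.00         8.1974        24.5922
  4        10.00         7.6719        30.6875
  5        10.00         7.1800        35.9002
  6       110.00        73.9172       443.5032
  Σ                    113.9145       560.3901
Price P = Σ PV = 113.9145.
Macaulay duration = Σ(t·PV) / P = 560.3901 / 113.9145 = 4.91939 years.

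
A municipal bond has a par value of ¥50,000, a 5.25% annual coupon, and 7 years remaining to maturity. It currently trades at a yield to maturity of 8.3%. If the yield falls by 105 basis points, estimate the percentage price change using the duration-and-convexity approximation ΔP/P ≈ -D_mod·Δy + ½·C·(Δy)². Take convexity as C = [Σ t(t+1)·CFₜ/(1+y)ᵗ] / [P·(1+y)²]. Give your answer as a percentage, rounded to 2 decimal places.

With y = 0.083:
  t   CF        PV=CF/(1+0.083)^t    t·PV        t(t+1)·PV
  1     2,625.00     2,423.8227     2,423.8227       4,847.6454
  2     2,625.00     2,238.0634     4,476.1269      13,428.3807
  3     2,625.00     2,066.5406     6,199.6217      24,798.4870
  4     2,625.00     1,908.1630     7,632.6522      38,163.2609
  5     2,625.00     1,761.9234     8,809.6170      52,857.7021
  6     2,625.00     1,626.8914     9,761.3485      68,329.4395
  7    52,625.00    30,115.6965   210,809.8758   1,686,479.0068
  Σ                 42,141.1012   250,113.0649   1,888,903.9224
P = 42,141.1012; D_Mac = 5.93513 yrs; D_mod = 5.48027 yrs; C = 38.21616.
Duration effect: -5.48027 × (-0.0105) = +0.057543
Convexity effect: 0.5 × 38.21616 × (-0.0105)² = +0.0021067
ΔP/P ≈ +0.057543 + 0.0021067 = +0.059650 = +5.9650%.

+5.96%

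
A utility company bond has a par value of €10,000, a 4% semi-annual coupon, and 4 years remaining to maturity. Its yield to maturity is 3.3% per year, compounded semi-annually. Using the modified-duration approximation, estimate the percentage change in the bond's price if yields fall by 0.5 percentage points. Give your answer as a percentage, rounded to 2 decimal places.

Periodic yield y = 0.0165. Modified duration first:
  t   CF        PV=CF/(1+0.0165)^t    t·PV
  1       200.00       196.7536       196.7536
  2       200.00       193.5598       387.1197
  3       200.00       190.4179       571.2538
  4       200.00       187.3270       749.3081
  5       200.00       184.2863       921.4316
  6       200.00       181.2949     1,087.7697
  7       200.00       178.3521     1,248.4650
  8    10,200.00     8,948.3118    71,586.4943
  Σ                 10,260.3035    76,748.5957
P = 10,260.3035; D_Mac = 7.48015 half-year periods = 3.74007 yrs; D_mod = 3.74007/(1+0.0165) = 3.67936 yrs.
ΔP/P ≈ -D_mod · Δy = -3.67936 × (-0.005) = +0.018397 = +1.8397%.

+1.84%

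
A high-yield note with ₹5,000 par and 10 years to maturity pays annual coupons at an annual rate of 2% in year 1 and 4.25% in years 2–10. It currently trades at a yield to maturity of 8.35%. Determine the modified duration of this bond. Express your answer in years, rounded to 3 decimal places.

7.588 years

Periodic yield y = 0.0835. First find Macaulay duration:
  t   CF        PV=CF/(1+0.0835)^t    t·PV
  1       100.00        92.2935        92.2935
  2       212.50       181.0094       362.0188
  3       212.50       167.0599       501.1797
  4       212.50       154.1854       616.7416
  5       212.50       142.3031       711.5155
  6       212.50       131.3365       788.0190
  7       212.50       121.2150       848.5053
  8       212.50       111.8736       894.9888
  9       212.50       103.2521       929.2685
  10    5,212.50     2,337.5285    23,375.2848
  Σ                  3,542.0570    29,119.8155
P = 3,542.0570; Macaulay duration = 29,119.8155 / 3,542.0570 = 8.22116 years.
Modified duration = D_Mac / (1 + y) = 8.22116 / 1.0835 = 7.58760 years.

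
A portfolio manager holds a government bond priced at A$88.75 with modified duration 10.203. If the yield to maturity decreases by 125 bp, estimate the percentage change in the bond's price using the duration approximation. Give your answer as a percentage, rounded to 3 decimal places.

Duration approximation: ΔP/P ≈ -D_mod · Δy = -10.203 × (-0.0125) = +0.1275375.
As a percentage: +12.75375%.

+12.754%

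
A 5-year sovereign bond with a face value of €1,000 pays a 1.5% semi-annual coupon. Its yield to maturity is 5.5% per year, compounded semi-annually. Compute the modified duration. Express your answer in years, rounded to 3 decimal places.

4.686 years

Periodic yield y = 0.0275. First find Macaulay duration:
  t   CF        PV=CF/(1+0.0275)^t    t·PV
  1         7.50         7.2993         7.2993
  2         7.50         7.1039        14.2078
  3         7.50         6.9138        20.7414
  4         7.50         6.7287        26.9150
  5         7.50         6.5487        32.7433
  6         7.50         6.3734        38.2403
  7         7.50         6.2028        43.4197
  8         7.50         6.0368        48.2944
  9         7.50         5.8752        52.8771
  10    1,007.50       768.1159     7,681.1589
  Σ                    827.1985     7,965.8970
P = 827.1985; Macaulay duration = 7,965.8970 / 827.1985 = 9.62997 half-year periods = 4.81499 years.
Modified duration = D_Mac / (1 + y) = 4.81499 / 1.0275 = 4.68612 years.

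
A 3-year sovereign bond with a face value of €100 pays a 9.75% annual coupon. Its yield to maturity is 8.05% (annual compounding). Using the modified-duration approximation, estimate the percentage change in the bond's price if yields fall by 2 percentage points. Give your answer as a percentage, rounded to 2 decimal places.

+5.08%

Periodic yield y = 0.0805. Modified duration first:
  t   CF        PV=CF/(1+0.0805)^t    t·PV
  1         9.75         9.0236         9.0236
  2         9.75         8.3513        16.7026
  3       109.75        87.0022       261.0066
  Σ                    104.3771       286.7328
P = 104.3771; D_Mac = 2.74709 yrs; D_mod = 2.74709/(1+0.0805) = 2.54242 yrs.
ΔP/P ≈ -D_mod · Δy = -2.54242 × (-0.02) = +0.050848 = +5.0848%.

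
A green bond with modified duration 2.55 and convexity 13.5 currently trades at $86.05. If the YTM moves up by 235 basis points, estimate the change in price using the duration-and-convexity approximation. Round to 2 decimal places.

-$4.84

Duration effect: -D_mod·Δy = -2.55 × (+0.0235) = -0.059925
Convexity effect: ½·C·(Δy)² = 0.5 × 13.5 × (0.0235)² = +0.0037276875
ΔP/P ≈ -0.059925 + 0.0037276875 = -0.0561973125
ΔP ≈ 86.05 × (-0.0561973125) = -4.835778740625.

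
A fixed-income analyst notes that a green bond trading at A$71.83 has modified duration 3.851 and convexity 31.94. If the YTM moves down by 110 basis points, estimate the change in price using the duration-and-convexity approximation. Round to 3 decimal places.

Duration effect: -D_mod·Δy = -3.851 × (-0.011) = +0.042361
Convexity effect: ½·C·(Δy)² = 0.5 × 31.94 × (-0.011)² = +0.00193237
ΔP/P ≈ +0.042361 + 0.00193237 = +0.04429337
ΔP ≈ 71.83 × (+0.04429337) = +3.1815927671.

+A$3.182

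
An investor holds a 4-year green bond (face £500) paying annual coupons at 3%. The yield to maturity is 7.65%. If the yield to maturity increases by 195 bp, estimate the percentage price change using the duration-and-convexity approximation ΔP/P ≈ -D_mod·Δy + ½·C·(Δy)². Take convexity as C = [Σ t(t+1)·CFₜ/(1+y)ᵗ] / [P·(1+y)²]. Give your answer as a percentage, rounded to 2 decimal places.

-6.60%

With y = 0.0765:
  t   CF        PV=CF/(1+0.0765)^t    t·PV        t(t+1)·PV
  1        15.00        13.9340        13.9340          27.8681
  2        15.00        12.9438        25.8877          77.6630
  3        15.00        12.0240        36.0720         144.2881
  4       515.00       383.4874     1,533.9496       7,669.7479
  Σ                    422.3893     1,609.8433       7,919.5671
P = 422.3893; D_Mac = 3.81128 yrs; D_mod = 3.54044 yrs; C = 16.17933.
Duration effect: -3.54044 × (+0.0195) = -0.069038
Convexity effect: 0.5 × 16.17933 × (0.0195)² = +0.0030761
ΔP/P ≈ -0.069038 + 0.0030761 = -0.065962 = -6.5962%.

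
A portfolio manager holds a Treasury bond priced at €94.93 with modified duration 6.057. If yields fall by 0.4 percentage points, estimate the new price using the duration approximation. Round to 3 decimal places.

€97.230

Duration approximation: ΔP/P ≈ -D_mod · Δy = -6.057 × (-0.004) = +0.024228.
New price ≈ 94.93 × (1 + 0.024228) = 97.22996404.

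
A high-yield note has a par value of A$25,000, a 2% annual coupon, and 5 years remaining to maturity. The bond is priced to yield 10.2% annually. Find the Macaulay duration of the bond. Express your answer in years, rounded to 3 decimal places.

4.760 years

Periodic yield y = 0.102. Discount each cash flow and weight by its year:
  t   CF        PV=CF/(1+0.102)^t    t·PV
  1       500.00       453.7205       453.7205
  2       500.00       411.7246       823.4492
  3       500.00       373.6158     1,120.8474
  4       500.00       339.0343     1,356.1372
  5    25,500.00    15,690.3347    78,451.6735
  Σ                 17,268.4299    82,205.8277
Price P = Σ PV = 17,268.4299.
Macaulay duration = Σ(t·PV) / P = 82,205.8277 / 17,268.4299 = 4.76047 years.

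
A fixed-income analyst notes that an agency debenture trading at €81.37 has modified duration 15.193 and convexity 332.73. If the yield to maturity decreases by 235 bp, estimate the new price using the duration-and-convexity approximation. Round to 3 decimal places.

Duration effect: -D_mod·Δy = -15.193 × (-0.0235) = +0.3570355
Convexity effect: ½·C·(Δy)² = 0.5 × 332.73 × (-0.0235)² = +0.09187507125
ΔP/P ≈ +0.3570355 + 0.09187507125 = +0.44891057125
New price ≈ 81.37 × (1 + 0.44891057125) = 117.8978531826125.

€117.898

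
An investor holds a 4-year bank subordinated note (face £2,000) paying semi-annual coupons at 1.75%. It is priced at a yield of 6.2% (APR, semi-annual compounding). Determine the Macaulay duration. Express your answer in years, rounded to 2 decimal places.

3.87 years

Periodic yield y = 0.031. Discount each cash flow and weight by its period:
  t   CF        PV=CF/(1+0.031)^t    t·PV
  1        17.50        16.9738        16.9738
  2        17.50        16.4634        32.9269
  3        17.50        15.9684        47.9053
  4        17.50        15.4883        61.9531
  5        17.50        15.0226        75.1129
  6        17.50        14.5709        87.4253
  7        17.50        14.1328        98.9294
  8     2,017.50     1,580.3170    12,642.5363
  Σ                  1,688.9373    13,063.7631
Price P = Σ PV = 1,688.9373.
Macaulay duration = Σ(t·PV) / P = 13,063.7631 / 1,688.9373 = 7.73490 half-year periods.
In years: 7.73490 / 2 = 3.86745 years.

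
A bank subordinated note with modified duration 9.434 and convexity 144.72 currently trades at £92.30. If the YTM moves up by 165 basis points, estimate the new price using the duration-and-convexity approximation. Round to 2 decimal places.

£79.75

Duration effect: -D_mod·Δy = -9.434 × (+0.0165) = -0.155661
Convexity effect: ½·C·(Δy)² = 0.5 × 144.72 × (0.0165)² = +0.01970001
ΔP/P ≈ -0.155661 + 0.01970001 = -0.13596099
New price ≈ 92.30 × (1 - 0.13596099) = 79.750800623.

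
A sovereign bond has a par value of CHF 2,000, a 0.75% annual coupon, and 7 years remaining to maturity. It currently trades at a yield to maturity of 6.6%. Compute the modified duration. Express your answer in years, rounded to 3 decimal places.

Periodic yield y = 0.066. First find Macaulay duration:
  t   CF        PV=CF/(1+0.066)^t    t·PV
  1        15.00        14.0713        14.0713
  2        15.00        13.2001        26.4002
  3        15.00        12.3828        37.1485
  4        15.00        11.6162        46.4646
  5        15.00        10.8970        54.4848
  6        15.00        10.2223        61.3337
  7     2,015.00     1,288.1743     9,017.2198
  Σ                  1,360.5639     9,257.1229
P = 1,360.5639; Macaulay duration = 9,257.1229 / 1,360.5639 = 6.80389 years.
Modified duration = D_Mac / (1 + y) = 6.80389 / 1.066 = 6.38263 years.

6.383 years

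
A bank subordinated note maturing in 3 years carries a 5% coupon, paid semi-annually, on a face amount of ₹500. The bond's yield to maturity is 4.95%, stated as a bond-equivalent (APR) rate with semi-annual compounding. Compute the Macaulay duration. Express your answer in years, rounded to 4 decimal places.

2.8231 years

Periodic yield y = 0.02475. Discount each cash flow and weight by its period:
  t   CF        PV=CF/(1+0.02475)^t    t·PV
  1        12.50        12.1981        12.1981
  2        12.50        11.9035        23.8070
  3        12.50        11.6160        34.8480
  4        12.50        11.3354        45.3418
  5        12.50        11.0617        55.3083
  6       512.50       442.5744     2,655.4465
  Σ                    500.6891     2,826.9496
Price P = Σ PV = 500.6891.
Macaulay duration = Σ(t·PV) / P = 2,826.9496 / 500.6891 = 5.64612 half-year periods.
In years: 5.64612 / 2 = 2.82306 years.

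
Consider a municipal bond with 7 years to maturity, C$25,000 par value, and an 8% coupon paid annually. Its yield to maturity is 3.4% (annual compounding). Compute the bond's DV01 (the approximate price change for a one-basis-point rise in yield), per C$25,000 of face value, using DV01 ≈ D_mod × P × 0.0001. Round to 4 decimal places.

Periodic yield y = 0.034.
  t   CF        PV=CF/(1+0.034)^t    t·PV
  1     2,000.00     1,934.2360     1,934.2360
  2     2,000.00     1,870.6344     3,741.2688
  3     2,000.00     1,809.1242     5,427.3726
  4     2,000.00     1,749.6365     6,998.5462
  5     2,000.00     1,692.1050     8,460.5249
  6     2,000.00     1,636.4652     9,818.7909
  7    27,000.00    21,365.8410   149,560.8872
  Σ                 32,058.0423   185,941.6266
P = 32,058.0423; D_Mac = 5.80016 yrs; D_mod = 5.60943 yrs.
DV01 ≈ 5.60943 × 32,058.0423 × 0.0001 = 17.982749.

C$17.9827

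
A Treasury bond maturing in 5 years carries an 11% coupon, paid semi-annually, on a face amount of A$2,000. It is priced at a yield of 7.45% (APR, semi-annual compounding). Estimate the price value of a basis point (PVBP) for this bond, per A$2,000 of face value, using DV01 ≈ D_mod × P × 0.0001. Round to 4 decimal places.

A$0.8955

Periodic yield y = 0.03725.
  t   CF        PV=CF/(1+0.03725)^t    t·PV
  1       110.00       106.0497       106.0497
  2       110.00       102.2412       204.4823
  3       110.00        98.5695       295.7084
  4       110.00        95.0296       380.1184
  5       110.00        91.6169       458.0844
  6       110.00        88.3267       529.9602
  7       110.00        85.1547       596.0828
  8       110.00        82.0966       656.7727
  9       110.00        79.1483       712.3349
  10    2,110.00     1,463.6863    14,636.8634
  Σ                  2,291.9194    18,576.4572
P = 2,291.9194; D_Mac = 8.10520 half-year periods = 4.05260 yrs; D_mod = 3.90706 yrs.
DV01 ≈ 3.90706 × 2,291.9194 × 0.0001 = 0.895467.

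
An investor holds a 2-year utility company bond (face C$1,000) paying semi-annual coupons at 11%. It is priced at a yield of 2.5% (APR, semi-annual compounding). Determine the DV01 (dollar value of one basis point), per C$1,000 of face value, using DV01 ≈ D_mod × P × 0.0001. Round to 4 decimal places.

C$0.2141

Periodic yield y = 0.0125.
  t   CF        PV=CF/(1+0.0125)^t    t·PV
  1        55.00        54.3210        54.3210
  2        55.00        53.6504       107.3007
  3        55.00        52.9880       158.9640
  4     1,055.00     1,003.8581     4,015.4324
  Σ                  1,164.8175     4,336.0182
P = 1,164.8175; D_Mac = 3.72249 half-year periods = 1.86124 yrs; D_mod = 1.83827 yrs.
DV01 ≈ 1.83827 × 1,164.8175 × 0.0001 = 0.214124.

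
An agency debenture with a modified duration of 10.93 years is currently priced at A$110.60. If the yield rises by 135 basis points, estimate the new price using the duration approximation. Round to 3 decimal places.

A$94.280

Duration approximation: ΔP/P ≈ -D_mod · Δy = -10.93 × (+0.0135) = -0.147555.
New price ≈ 110.60 × (1 - 0.147555) = 94.280417.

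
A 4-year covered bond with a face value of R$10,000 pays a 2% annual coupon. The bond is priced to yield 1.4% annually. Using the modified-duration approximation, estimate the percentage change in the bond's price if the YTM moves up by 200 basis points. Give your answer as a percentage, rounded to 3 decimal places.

Periodic yield y = 0.014. Modified duration first:
  t   CF        PV=CF/(1+0.014)^t    t·PV
  1       200.00       197.2387       197.2387
  2       200.00       194.5154       389.0309
  3       200.00       191.8298       575.4895
  4    10,200.00     9,648.2456    38,592.9826
  Σ                 10,231.8296    39,754.7416
P = 10,231.8296; D_Mac = 3.88540 yrs; D_mod = 3.88540/(1+0.014) = 3.83175 yrs.
ΔP/P ≈ -D_mod · Δy = -3.83175 × (+0.02) = -0.076635 = -7.6635%.

-7.664%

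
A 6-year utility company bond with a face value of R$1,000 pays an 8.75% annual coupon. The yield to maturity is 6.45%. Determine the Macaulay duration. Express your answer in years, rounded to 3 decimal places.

4.976 years

Periodic yield y = 0.0645. Discount each cash flow and weight by its year:
  t   CF        PV=CF/(1+0.0645)^t    t·PV
  1        87.50        82.1982        82.1982
  2        87.50        77.2177       154.4354
  3        87.50        72.5389       217.6167
  4        87.50        68.1436       272.5746
  5        87.50        64.0147       320.0735
  6     1,087.50       747.4037     4,484.4225
  Σ                  1,111.5169     5,531.3209
Price P = Σ PV = 1,111.5169.
Macaulay duration = Σ(t·PV) / P = 5,531.3209 / 1,111.5169 = 4.97637 years.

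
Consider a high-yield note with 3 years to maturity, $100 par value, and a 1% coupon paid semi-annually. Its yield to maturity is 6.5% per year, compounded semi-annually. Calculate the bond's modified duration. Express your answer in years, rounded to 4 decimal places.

Periodic yield y = 0.0325. First find Macaulay duration:
  t   CF        PV=CF/(1+0.0325)^t    t·PV
  1         0.50         0.4843         0.4843
  2         0.50         0.4690         0.9380
  3         0.50         0.4543         1.3628
  4         0.50         0.4400         1.7598
  5         0.50         0.4261         2.1305
  6       100.50        82.9518       497.7107
  Σ                     85.2254       504.3861
P = 85.2254; Macaulay duration = 504.3861 / 85.2254 = 5.91826 half-year periods = 2.95913 years.
Modified duration = D_Mac / (1 + y) = 2.95913 / 1.0325 = 2.86599 years.

2.8660 years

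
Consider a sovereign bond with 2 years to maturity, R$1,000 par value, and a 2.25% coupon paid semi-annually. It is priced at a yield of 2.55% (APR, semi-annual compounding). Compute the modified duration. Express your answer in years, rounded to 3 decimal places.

Periodic yield y = 0.01275. First find Macaulay duration:
  t   CF        PV=CF/(1+0.01275)^t    t·PV
  1        11.25        11.1084        11.1084
  2        11.25        10.9685        21.9370
  3        11.25        10.8304        32.4913
  4     1,011.25       961.2792     3,845.1166
  Σ                    994.1865     3,910.6533
P = 994.1865; Macaulay duration = 3,910.6533 / 994.1865 = 3.93352 half-year periods = 1.96676 years.
Modified duration = D_Mac / (1 + y) = 1.96676 / 1.01275 = 1.94200 years.

1.942 years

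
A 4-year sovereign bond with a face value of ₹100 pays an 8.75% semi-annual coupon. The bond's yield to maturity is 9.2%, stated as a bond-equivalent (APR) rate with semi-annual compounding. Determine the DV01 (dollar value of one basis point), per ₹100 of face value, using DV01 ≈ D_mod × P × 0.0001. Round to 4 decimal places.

₹0.0325

Periodic yield y = 0.046.
  t   CF        PV=CF/(1+0.046)^t    t·PV
  1        4.375         4.1826         4.1826
  2        4.375         3.9987         7.9973
  3        4.375         3.8228        11.4684
  4        4.375         3.6547        14.6188
  5        4.375         3.4940        17.4699
  6        4.375         3.3403        20.0419
  7        4.375         3.1934        22.3540
  8      104.375        72.8355       582.6839
  Σ                     98.5220       680.8168
P = 98.5220; D_Mac = 6.91030 half-year periods = 3.45515 yrs; D_mod = 3.30320 yrs.
DV01 ≈ 3.30320 × 98.5220 × 0.0001 = 0.032544.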